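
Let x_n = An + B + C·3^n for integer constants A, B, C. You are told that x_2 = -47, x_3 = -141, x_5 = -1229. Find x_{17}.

At n = 2, 3, 5: 2A + B + 9C = -47; 3A + B + 27C = -141; 5A + B + 243C = -1229.
Subtracting the first from the second: A + 18C = -94.
Subtracting the second from the third: 2A + 216C = -1088.
Solving: C = -5, A = -4, then B = 6.
So x_n = -4·n + 6 + (-5)·3^n; at n=17 this is -645700877.

-645700877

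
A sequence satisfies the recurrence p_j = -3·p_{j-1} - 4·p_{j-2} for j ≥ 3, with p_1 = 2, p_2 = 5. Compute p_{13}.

-22903

p_3 = -23  p_4 = 49  p_5 = -55  …  p_{10} = -319  p_{11} = -3815  p_{12} = 12721  p_{13} = -22903.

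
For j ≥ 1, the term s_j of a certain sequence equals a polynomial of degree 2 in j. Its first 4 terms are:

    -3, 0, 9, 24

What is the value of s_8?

144

1st diffs: 3, 9, 15.
2nd diffs: 6, 6 (constant).
Newton forward-difference form: s_j = -3 + 3·C(j-1,1) + 6·C(j-1,2).
At j = 8: j-1 = 7, so s_8 = -3 + 21 + 126 = 144.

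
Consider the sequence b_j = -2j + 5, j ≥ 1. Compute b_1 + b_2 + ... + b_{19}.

Over j = 1..19: Σj = 190.
Total = (-2)·190 + (5)·19 = -285.

-285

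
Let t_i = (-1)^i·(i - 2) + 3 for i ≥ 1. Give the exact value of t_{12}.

13

(-1)^12 = 1; i - 2 at i=12 is 10; so t_{12} = 13.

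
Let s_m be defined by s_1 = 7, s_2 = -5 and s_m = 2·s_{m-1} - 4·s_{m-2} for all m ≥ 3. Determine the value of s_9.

-2432

Iterate the recurrence:
s_3 = -38  s_4 = -56  s_5 = 40  s_6 = 304  s_7 = 448  s_8 = -320  s_9 = -2432.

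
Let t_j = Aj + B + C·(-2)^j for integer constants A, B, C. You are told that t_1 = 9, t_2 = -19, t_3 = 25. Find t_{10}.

At j = 1, 2, 3: A + B - 2C = 9; 2A + B + 4C = -19; 3A + B - 8C = 25.
Subtracting the first from the second: A + 6C = -28.
Subtracting the second from the third: A - 12C = 44.
Solving: C = -4, A = -4, then B = 5.
Hence t_{10} = -4·10 + 5 + (-4)·1024 = -4131.

-4131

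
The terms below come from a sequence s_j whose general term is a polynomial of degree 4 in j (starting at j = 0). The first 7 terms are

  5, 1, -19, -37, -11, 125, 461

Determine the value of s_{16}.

1st diffs: -4, -20, -18, 26, 136, 336.
2nd diffs: -16, 2, 44, 110, 200.
3rd diffs: 18, 42, 66, 90.
4th diffs: 24, 24, 24 (constant).
Newton forward-difference form: s_j = 5 + (-4)·C(j,1) + (-16)·C(j,2) + 18·C(j,3) + 24·C(j,4).
At j = 16: j = 16, so s_{16} = 5 - 64 - 1920 + 10080 + 43680 = 51781.

51781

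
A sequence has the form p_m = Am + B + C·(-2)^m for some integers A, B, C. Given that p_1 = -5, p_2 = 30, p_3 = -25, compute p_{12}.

20540

Plug in m = 1, 2, 3: A + B - 2C = -5; 2A + B + 4C = 30; 3A + B - 8C = -25.
Subtracting the first from the second: A + 6C = 35.
Subtracting the second from the third: A - 12C = -55.
Solving: C = 5, A = 5, then B = 0.
So p_m = 5·m + 0 + 5·(-2)^m; at m=12 this is 20540.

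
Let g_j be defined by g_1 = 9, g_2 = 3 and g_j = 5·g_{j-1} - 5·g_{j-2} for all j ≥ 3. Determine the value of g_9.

Applying the relation repeatedly:
g_3 = -30;  g_4 = -165;  g_5 = -675;  g_6 = -2550;  g_7 = -9375;  g_8 = -34125;  g_9 = -123750.

-123750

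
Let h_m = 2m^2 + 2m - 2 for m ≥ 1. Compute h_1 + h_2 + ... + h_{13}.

Over m = 1..13: Σm = 91, Σm² = 819.
Total = (2)·819 + (2)·91 + (-2)·13 = 1794.

1794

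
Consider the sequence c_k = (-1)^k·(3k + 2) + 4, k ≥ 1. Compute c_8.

(-1)^8 = 1; 3k + 2 at k=8 is 26; so c_8 = 30.

30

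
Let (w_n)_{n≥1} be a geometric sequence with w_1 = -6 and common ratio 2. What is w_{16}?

w_n = (-6)·2^(n-1).
w_{16} = (-6)·2^15 = -196608.

-196608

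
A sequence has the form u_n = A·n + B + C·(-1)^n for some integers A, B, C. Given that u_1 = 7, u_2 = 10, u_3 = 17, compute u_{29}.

Plug in n = 1, 2, 3: A + B - C = 7; 2A + B + C = 10; 3A + B - C = 17.
Subtracting the first from the second: A + 2C = 3.
Subtracting the second from the third: A - 2C = 7.
Solving: C = -1, A = 5, then B = 1.
So u_n = 5·n + 1 + (-1)·(-1)^n; at n=29 this is 147.

147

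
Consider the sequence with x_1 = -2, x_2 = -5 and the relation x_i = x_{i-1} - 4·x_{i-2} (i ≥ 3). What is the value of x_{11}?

Iterate the recurrence:
x_3 = 3, x_4 = 23, x_5 = 11, x_6 = -81, x_7 = -125, x_8 = 199, x_9 = 699, x_{10} = -97, x_{11} = -2893.

-2893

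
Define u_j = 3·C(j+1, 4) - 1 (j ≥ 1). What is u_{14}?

4094

C(15, 4) = 1365, so u_{14} = 4094.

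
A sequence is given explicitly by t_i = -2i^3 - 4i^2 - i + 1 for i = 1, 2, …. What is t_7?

-888

t_7 = -2·7^3 - 4·7^2 - 1·7 + 1 = -888.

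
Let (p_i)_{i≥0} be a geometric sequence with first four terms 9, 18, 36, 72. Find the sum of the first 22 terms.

37748727

Common ratio r = 2.
p_i = 9·2^(i-0).
S = 9·(2^22 - 1)/(2 - 1) = 9·(4194304 - 1)/(1) = 37748727.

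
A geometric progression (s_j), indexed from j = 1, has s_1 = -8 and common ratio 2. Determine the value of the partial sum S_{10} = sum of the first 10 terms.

-8184

s_j = (-8)·2^(j-1).
S = (-8)·(2^10 - 1)/(2 - 1) = (-8)·(1024 - 1)/(1) = -8184.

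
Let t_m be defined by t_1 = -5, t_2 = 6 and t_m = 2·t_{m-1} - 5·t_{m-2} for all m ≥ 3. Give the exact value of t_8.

Applying the relation repeatedly:
t_3 = 37, t_4 = 44, t_5 = -97, t_6 = -414, t_7 = -343, t_8 = 1384.

1384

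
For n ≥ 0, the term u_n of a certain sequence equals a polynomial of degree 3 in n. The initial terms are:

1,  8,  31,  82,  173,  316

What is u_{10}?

1st diffs: 7, 23, 51, 91, 143.
2nd diffs: 16, 28, 40, 52.
3rd diffs: 12, 12, 12 (constant).
Newton forward-difference form: u_n = 1 + 7·C(n,1) + 16·C(n,2) + 12·C(n,3).
At n = 10: n = 10, so u_{10} = 1 + 70 + 720 + 1440 = 2231.

2231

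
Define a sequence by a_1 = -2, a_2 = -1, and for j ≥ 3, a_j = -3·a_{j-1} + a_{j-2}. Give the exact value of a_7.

Applying the relation repeatedly:
a_3 = 1  a_4 = -4  a_5 = 13  a_6 = -43  a_7 = 142.

142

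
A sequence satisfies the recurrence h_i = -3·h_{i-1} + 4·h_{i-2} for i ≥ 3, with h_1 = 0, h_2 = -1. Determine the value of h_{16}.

Iterate the recurrence:
h_3 = 3;  h_4 = -13;  h_5 = 51;  …;  h_{13} = 3355443;  h_{14} = -13421773;  h_{15} = 53687091;  h_{16} = -214748365.
(Characteristic roots are 1 and -4.)

-214748365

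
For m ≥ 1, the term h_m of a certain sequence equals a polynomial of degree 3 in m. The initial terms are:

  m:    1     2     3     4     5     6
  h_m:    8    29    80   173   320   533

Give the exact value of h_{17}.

10664

1st diffs: 21, 51, 93, 147, 213.
2nd diffs: 30, 42, 54, 66.
3rd diffs: 12, 12, 12 (constant).
Newton forward-difference form: h_m = 8 + 21·C(m-1,1) + 30·C(m-1,2) + 12·C(m-1,3).
At m = 17: m-1 = 16, so h_{17} = 8 + 336 + 3600 + 6720 = 10664.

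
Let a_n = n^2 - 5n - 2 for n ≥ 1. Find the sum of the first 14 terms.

Over n = 1..14: Σn = 105, Σn² = 1015.
Total = (1)·1015 + (-5)·105 + (-2)·14 = 462.

462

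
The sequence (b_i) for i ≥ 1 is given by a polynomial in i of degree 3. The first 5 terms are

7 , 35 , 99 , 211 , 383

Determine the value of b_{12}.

1st diffs: 28, 64, 112, 172.
2nd diffs: 36, 48, 60.
3rd diffs: 12, 12 (constant).
Newton forward-difference form: b_i = 7 + 28·C(i-1,1) + 36·C(i-1,2) + 12·C(i-1,3).
At i = 12: i-1 = 11, so b_{12} = 7 + 308 + 1980 + 1980 = 4275.

4275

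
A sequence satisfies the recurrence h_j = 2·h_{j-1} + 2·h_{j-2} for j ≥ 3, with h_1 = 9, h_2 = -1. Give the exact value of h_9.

5008

Iterate the recurrence:
h_3 = 16;  h_4 = 30;  h_5 = 92;  h_6 = 244;  h_7 = 672;  h_8 = 1832;  h_9 = 5008.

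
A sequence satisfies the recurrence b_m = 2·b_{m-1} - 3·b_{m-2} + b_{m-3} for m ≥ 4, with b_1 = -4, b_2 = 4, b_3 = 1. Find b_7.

45

b_4 = -14; b_5 = -27; b_6 = -11; b_7 = 45.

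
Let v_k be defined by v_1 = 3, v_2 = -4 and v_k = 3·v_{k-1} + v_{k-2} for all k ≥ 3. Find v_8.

-3676

Iterate the recurrence:
v_3 = -9; v_4 = -31; v_5 = -102; v_6 = -337; v_7 = -1113; v_8 = -3676.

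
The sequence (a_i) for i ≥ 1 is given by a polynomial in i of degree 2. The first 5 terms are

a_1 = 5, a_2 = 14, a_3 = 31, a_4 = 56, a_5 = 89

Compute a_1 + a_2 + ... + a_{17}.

6749

1st diffs: 9, 17, 25, 33.
2nd diffs: 8, 8, 8 (constant).
Newton forward-difference form: a_i = 5 + 9·C(i-1,1) + 8·C(i-1,2).
Continuing: …, 130, 179, 236, 301, …, a_{17} = 1109.
Summing i = 1..17 (17 terms) gives 6749.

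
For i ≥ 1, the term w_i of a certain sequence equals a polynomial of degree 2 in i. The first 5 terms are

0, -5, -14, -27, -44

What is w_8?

1st diffs: -5, -9, -13, -17.
2nd diffs: -4, -4, -4 (constant).
Newton forward-difference form: w_i = (-5)·C(i-1,1) + (-4)·C(i-1,2).
At i = 8: i-1 = 7, so w_8 = -35 - 84 = -119.

-119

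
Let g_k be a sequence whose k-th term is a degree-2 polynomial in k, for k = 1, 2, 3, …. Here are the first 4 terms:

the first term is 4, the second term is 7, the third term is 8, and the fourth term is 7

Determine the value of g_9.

-28

1st diffs: 3, 1, -1.
2nd diffs: -2, -2 (constant).
Newton forward-difference form: g_k = 4 + 3·C(k-1,1) + (-2)·C(k-1,2).
At k = 9: k-1 = 8, so g_9 = 4 + 24 - 56 = -28.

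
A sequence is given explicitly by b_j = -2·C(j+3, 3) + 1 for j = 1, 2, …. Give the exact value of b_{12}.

-909

C(15, 3) = 455, so b_{12} = -909.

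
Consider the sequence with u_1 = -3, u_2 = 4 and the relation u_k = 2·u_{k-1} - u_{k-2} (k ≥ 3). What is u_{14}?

88

Step forward from the initial values:
u_3 = 11  u_4 = 18  u_5 = 25  …  u_{11} = 67  u_{12} = 74  u_{13} = 81  u_{14} = 88.
(Characteristic roots are 1 and 1.)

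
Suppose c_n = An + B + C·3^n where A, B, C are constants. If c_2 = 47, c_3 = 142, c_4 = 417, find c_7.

10962

Plug in n = 2, 3, 4: 2A + B + 9C = 47; 3A + B + 27C = 142; 4A + B + 81C = 417.
Subtracting the first from the second: A + 18C = 95.
Subtracting the second from the third: A + 54C = 275.
Solving: C = 5, A = 5, then B = -8.
Hence c_7 = 5·7 + (-8) + 5·2187 = 10962.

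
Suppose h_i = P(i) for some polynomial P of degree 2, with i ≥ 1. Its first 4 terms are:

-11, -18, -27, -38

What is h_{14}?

-258

1st diffs: -7, -9, -11.
2nd diffs: -2, -2 (constant).
Newton forward-difference form: h_i = -11 + (-7)·C(i-1,1) + (-2)·C(i-1,2).
At i = 14: i-1 = 13, so h_{14} = -11 - 91 - 156 = -258.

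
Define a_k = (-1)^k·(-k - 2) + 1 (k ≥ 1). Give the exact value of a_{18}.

(-1)^18 = 1; -k - 2 at k=18 is -20; so a_{18} = -19.

-19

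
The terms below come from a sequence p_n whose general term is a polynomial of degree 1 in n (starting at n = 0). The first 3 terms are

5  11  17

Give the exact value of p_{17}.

1st diffs: 6, 6 (constant).
So p_n = 6n + 5.
Evaluating at n = 17 gives p_{17} = 107.

107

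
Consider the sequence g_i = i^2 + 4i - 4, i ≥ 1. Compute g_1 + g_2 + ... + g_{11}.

Over i = 1..11: Σi = 66, Σi² = 506.
Total = (1)·506 + (4)·66 + (-4)·11 = 726.

726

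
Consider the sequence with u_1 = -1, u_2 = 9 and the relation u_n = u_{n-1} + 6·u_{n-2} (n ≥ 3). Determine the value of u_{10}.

Iterate the recurrence:
u_3 = 3; u_4 = 57; u_5 = 75; u_6 = 417; u_7 = 867; u_8 = 3369; u_9 = 8571; u_{10} = 28785.
(Characteristic roots are 3 and -2.)

28785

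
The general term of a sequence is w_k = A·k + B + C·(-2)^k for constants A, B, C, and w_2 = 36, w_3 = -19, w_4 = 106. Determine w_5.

Write the equations: 2A + B + 4C = 36; 3A + B - 8C = -19; 4A + B + 16C = 106.
Subtracting the first from the second: A - 12C = -55.
Subtracting the second from the third: A + 24C = 125.
Solving: C = 5, A = 5, then B = 6.
Therefore w_5 = 25 + 6 + 5·(-32) = -129.

-129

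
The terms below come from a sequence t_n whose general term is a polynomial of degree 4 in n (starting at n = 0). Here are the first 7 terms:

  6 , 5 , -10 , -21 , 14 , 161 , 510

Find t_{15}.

1st diffs: -1, -15, -11, 35, 147, 349.
2nd diffs: -14, 4, 46, 112, 202.
3rd diffs: 18, 42, 66, 90.
4th diffs: 24, 24, 24 (constant).
So t_n = n^4 - 3n^3 - 5n^2 + 6n + 6.
Evaluating at n = 15 gives t_{15} = 39471.

39471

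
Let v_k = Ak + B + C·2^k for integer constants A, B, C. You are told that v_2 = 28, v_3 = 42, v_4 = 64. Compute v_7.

Plug in k = 2, 3, 4: 2A + B + 4C = 28; 3A + B + 8C = 42; 4A + B + 16C = 64.
Subtracting the first from the second: A + 4C = 14.
Subtracting the second from the third: A + 8C = 22.
Solving: C = 2, A = 6, then B = 8.
Therefore v_7 = 42 + 8 + 2·128 = 306.

306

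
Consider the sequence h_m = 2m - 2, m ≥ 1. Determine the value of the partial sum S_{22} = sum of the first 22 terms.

462

Over m = 1..22: Σm = 253.
Total = (2)·253 + (-2)·22 = 462.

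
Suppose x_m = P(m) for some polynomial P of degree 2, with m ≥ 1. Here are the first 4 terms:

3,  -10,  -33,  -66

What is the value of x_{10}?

1st diffs: -13, -23, -33.
2nd diffs: -10, -10 (constant).
Newton forward-difference form: x_m = 3 + (-13)·C(m-1,1) + (-10)·C(m-1,2).
At m = 10: m-1 = 9, so x_{10} = 3 - 117 - 360 = -474.

-474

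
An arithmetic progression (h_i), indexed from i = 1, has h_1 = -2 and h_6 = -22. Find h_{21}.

Common difference d = (-22 - (-2)) / (6 - 1) = -4.
h_i = -2 + (i - 1)·(-4).
h_{21} = -2 + 20·(-4) = -82.

-82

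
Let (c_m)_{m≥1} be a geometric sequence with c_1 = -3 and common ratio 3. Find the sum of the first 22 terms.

c_m = (-3)·3^(m-1).
S = (-3)·(3^22 - 1)/(3 - 1) = (-3)·(31381059609 - 1)/(2) = -47071589412.

-47071589412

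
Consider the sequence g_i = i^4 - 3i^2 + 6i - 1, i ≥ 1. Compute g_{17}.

g_{17} = 1·17^4 - 3·17^2 + 6·17 - 1 = 82755.

82755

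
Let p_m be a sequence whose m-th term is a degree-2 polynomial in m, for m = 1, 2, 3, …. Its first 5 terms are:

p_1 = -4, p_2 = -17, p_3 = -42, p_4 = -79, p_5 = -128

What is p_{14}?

1st diffs: -13, -25, -37, -49.
2nd diffs: -12, -12, -12 (constant).
Newton forward-difference form: p_m = -4 + (-13)·C(m-1,1) + (-12)·C(m-1,2).
At m = 14: m-1 = 13, so p_{14} = -4 - 169 - 936 = -1109.

-1109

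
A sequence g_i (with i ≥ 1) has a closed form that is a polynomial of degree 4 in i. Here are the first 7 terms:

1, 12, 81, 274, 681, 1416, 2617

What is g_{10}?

10756

1st diffs: 11, 69, 193, 407, 735, 1201.
2nd diffs: 58, 124, 214, 328, 466.
3rd diffs: 66, 90, 114, 138.
4th diffs: 24, 24, 24 (constant).
Newton forward-difference form: g_i = 1 + 11·C(i-1,1) + 58·C(i-1,2) + 66·C(i-1,3) + 24·C(i-1,4).
At i = 10: i-1 = 9, so g_{10} = 1 + 99 + 2088 + 5544 + 3024 = 10756.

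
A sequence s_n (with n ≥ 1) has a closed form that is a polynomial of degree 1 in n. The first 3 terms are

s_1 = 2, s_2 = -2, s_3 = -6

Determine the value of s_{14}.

-50

1st diffs: -4, -4 (constant).
So s_n = -4n + 6.
Evaluating at n = 14 gives s_{14} = -50.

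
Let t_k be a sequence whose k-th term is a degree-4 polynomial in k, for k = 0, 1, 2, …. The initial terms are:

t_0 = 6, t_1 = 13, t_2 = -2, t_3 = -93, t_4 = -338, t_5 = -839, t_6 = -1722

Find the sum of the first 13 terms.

-75166

1st diffs: 7, -15, -91, -245, -501, -883.
2nd diffs: -22, -76, -154, -256, -382.
3rd diffs: -54, -78, -102, -126.
4th diffs: -24, -24, -24 (constant).
Newton forward-difference form: t_k = 6 + 7·C(k,1) + (-22)·C(k,2) + (-54)·C(k,3) + (-24)·C(k,4).
Continuing: …, -3137, -5258, -8283, -12434, …, t_{12} = -25122.
Summing k = 0..12 (13 terms) gives -75166.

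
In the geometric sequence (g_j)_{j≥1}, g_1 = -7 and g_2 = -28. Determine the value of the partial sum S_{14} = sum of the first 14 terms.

Common ratio r = 4.
g_j = (-7)·4^(j-1).
S = (-7)·(4^14 - 1)/(4 - 1) = (-7)·(268435456 - 1)/(3) = -626349395.

-626349395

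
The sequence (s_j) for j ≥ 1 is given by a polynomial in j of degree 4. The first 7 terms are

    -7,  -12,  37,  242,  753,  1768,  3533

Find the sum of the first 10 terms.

39701

1st diffs: -5, 49, 205, 511, 1015, 1765.
2nd diffs: 54, 156, 306, 504, 750.
3rd diffs: 102, 150, 198, 246.
4th diffs: 48, 48, 48 (constant).
Newton forward-difference form: s_j = -7 + (-5)·C(j-1,1) + 54·C(j-1,2) + 102·C(j-1,3) + 48·C(j-1,4).
Continuing: 6342, 10537, 16508.
Summing j = 1..10 (10 terms) gives 39701.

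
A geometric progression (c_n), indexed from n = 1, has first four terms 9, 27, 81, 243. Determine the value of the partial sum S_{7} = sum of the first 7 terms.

Common ratio r = 3.
c_n = 9·3^(n-1).
S = 9·(3^7 - 1)/(3 - 1) = 9·(2187 - 1)/(2) = 9837.

9837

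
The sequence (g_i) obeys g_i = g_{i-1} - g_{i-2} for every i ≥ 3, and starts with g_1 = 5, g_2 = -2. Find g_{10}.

-5

Iterate the recurrence:
g_3 = -7, g_4 = -5, g_5 = 2, g_6 = 7, g_7 = 5, g_8 = -2, g_9 = -7, g_{10} = -5.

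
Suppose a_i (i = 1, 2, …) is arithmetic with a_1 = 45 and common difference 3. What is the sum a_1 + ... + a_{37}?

3663

a_i = 45 + (i - 1)·3.
a_{37} = 153; S = 37·(45 + 153)/2 = 3663.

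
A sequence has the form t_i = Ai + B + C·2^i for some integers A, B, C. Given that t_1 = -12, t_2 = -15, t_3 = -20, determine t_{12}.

-4117

At i = 1, 2, 3: A + B + 2C = -12; 2A + B + 4C = -15; 3A + B + 8C = -20.
Subtracting the first from the second: A + 2C = -3.
Subtracting the second from the third: A + 4C = -5.
Solving: C = -1, A = -1, then B = -9.
Therefore t_{12} = -12 + (-9) + (-1)·4096 = -4117.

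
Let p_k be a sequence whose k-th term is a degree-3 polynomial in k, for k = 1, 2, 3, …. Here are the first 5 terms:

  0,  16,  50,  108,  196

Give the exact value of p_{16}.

1st diffs: 16, 34, 58, 88.
2nd diffs: 18, 24, 30.
3rd diffs: 6, 6 (constant).
So p_k = k^3 + 3k^2 - 4.
Evaluating at k = 16 gives p_{16} = 4860.

4860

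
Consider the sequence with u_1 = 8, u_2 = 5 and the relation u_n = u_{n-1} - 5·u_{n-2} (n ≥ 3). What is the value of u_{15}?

624365

Iterate the recurrence:
u_3 = -35; u_4 = -60; u_5 = 115; …; u_{12} = -31785; u_{13} = -116360; u_{14} = 42565; u_{15} = 624365.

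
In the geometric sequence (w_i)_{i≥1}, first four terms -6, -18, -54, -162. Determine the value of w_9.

Common ratio r = 3.
w_i = (-6)·3^(i-1).
w_9 = (-6)·3^8 = -39366.

-39366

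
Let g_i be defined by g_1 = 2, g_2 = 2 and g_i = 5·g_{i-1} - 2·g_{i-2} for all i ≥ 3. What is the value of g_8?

g_3 = 6, g_4 = 26, g_5 = 118, g_6 = 538, g_7 = 2454, g_8 = 11194.

11194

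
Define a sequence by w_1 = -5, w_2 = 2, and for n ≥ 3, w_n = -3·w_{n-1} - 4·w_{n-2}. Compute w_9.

-1634

Applying the relation repeatedly:
w_3 = 14; w_4 = -50; w_5 = 94; w_6 = -82; w_7 = -130; w_8 = 718; w_9 = -1634.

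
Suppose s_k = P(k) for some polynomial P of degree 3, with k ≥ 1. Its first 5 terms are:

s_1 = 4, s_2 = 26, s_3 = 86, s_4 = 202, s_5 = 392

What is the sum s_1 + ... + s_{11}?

13464

1st diffs: 22, 60, 116, 190.
2nd diffs: 38, 56, 74.
3rd diffs: 18, 18 (constant).
So s_k = 3k^3 + k^2 - 2k + 2.
Continuing: …, 674, 1066, 1586, 2252, …, s_{11} = 4094.
Summing k = 1..11 (11 terms) gives 13464.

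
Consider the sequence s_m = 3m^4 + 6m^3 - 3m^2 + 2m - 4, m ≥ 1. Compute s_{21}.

s_{21} = 3·21^4 + 6·21^3 - 3·21^2 + 2·21 - 4 = 637724.

637724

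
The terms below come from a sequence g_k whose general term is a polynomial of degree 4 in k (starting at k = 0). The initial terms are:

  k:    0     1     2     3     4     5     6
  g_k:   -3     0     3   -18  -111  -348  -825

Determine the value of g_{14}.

-32721

1st diffs: 3, 3, -21, -93, -237, -477.
2nd diffs: 0, -24, -72, -144, -240.
3rd diffs: -24, -48, -72, -96.
4th diffs: -24, -24, -24 (constant).
Newton forward-difference form: g_k = -3 + 3·C(k,1) + (-24)·C(k,3) + (-24)·C(k,4).
At k = 14: k = 14, so g_{14} = -3 + 42 - 8736 - 24024 = -32721.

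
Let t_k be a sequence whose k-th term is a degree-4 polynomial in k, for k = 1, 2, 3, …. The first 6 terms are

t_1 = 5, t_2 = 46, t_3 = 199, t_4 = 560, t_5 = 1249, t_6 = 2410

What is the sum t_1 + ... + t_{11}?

63558

1st diffs: 41, 153, 361, 689, 1161.
2nd diffs: 112, 208, 328, 472.
3rd diffs: 96, 120, 144.
4th diffs: 24, 24 (constant).
Newton forward-difference form: t_k = 5 + 41·C(k-1,1) + 112·C(k-1,2) + 96·C(k-1,3) + 24·C(k-1,4).
Continuing: …, 4211, 6844, 10525, 15494, …, t_{11} = 22015.
Summing k = 1..11 (11 terms) gives 63558.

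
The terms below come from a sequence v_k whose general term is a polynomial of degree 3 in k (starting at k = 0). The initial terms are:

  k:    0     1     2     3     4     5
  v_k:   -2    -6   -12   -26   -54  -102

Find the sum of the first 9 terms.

-1086

1st diffs: -4, -6, -14, -28, -48.
2nd diffs: -2, -8, -14, -20.
3rd diffs: -6, -6, -6 (constant).
Newton forward-difference form: v_k = -2 + (-4)·C(k,1) + (-2)·C(k,2) + (-6)·C(k,3).
Continuing: -176, -282, -426.
Summing k = 0..8 (9 terms) gives -1086.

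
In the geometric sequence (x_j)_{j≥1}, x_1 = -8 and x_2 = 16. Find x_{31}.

-8589934592

Common ratio r = -2.
x_j = (-8)·(-2)^(j-1).
x_{31} = (-8)·(-2)^30 = -8589934592.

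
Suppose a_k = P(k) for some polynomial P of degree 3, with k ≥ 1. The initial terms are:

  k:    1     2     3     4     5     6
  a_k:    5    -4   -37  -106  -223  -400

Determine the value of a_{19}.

1st diffs: -9, -33, -69, -117, -177.
2nd diffs: -24, -36, -48, -60.
3rd diffs: -12, -12, -12 (constant).
Newton forward-difference form: a_k = 5 + (-9)·C(k-1,1) + (-24)·C(k-1,2) + (-12)·C(k-1,3).
At k = 19: k-1 = 18, so a_{19} = 5 - 162 - 3672 - 9792 = -13621.

-13621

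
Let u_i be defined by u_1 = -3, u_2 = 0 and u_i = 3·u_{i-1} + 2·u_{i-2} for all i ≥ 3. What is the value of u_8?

-2970

Step forward from the initial values:
u_3 = -6;  u_4 = -18;  u_5 = -66;  u_6 = -234;  u_7 = -834;  u_8 = -2970.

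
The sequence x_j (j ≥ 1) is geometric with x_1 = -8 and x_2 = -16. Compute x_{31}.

-8589934592

Common ratio r = 2.
x_j = (-8)·2^(j-1).
x_{31} = (-8)·2^30 = -8589934592.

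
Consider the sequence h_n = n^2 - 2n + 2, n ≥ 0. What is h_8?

h_8 = 1·8^2 - 2·8 + 2 = 50.

50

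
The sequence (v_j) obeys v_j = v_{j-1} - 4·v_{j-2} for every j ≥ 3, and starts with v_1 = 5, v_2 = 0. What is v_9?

Applying the relation repeatedly:
v_3 = -20  v_4 = -20  v_5 = 60  v_6 = 140  v_7 = -100  v_8 = -660  v_9 = -260.

-260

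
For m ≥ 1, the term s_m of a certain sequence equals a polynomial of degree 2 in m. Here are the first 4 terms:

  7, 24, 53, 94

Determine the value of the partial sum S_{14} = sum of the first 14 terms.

1st diffs: 17, 29, 41.
2nd diffs: 12, 12 (constant).
Newton forward-difference form: s_m = 7 + 17·C(m-1,1) + 12·C(m-1,2).
Continuing: …, 147, 212, 289, 378, …, s_{14} = 1164.
Summing m = 1..14 (14 terms) gives 6013.

6013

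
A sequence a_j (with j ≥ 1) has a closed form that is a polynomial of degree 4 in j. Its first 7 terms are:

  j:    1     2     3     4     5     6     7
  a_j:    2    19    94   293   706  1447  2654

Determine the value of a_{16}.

1st diffs: 17, 75, 199, 413, 741, 1207.
2nd diffs: 58, 124, 214, 328, 466.
3rd diffs: 66, 90, 114, 138.
4th diffs: 24, 24, 24 (constant).
Newton forward-difference form: a_j = 2 + 17·C(j-1,1) + 58·C(j-1,2) + 66·C(j-1,3) + 24·C(j-1,4).
At j = 16: j-1 = 15, so a_{16} = 2 + 255 + 6090 + 30030 + 32760 = 69137.

69137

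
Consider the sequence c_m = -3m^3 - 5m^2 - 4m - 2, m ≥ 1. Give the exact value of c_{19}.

-22460

c_{19} = -3·19^3 - 5·19^2 - 4·19 - 2 = -22460.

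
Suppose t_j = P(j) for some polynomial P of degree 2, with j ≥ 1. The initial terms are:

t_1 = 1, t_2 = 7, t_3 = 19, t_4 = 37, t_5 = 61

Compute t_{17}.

817

1st diffs: 6, 12, 18, 24.
2nd diffs: 6, 6, 6 (constant).
So t_j = 3j^2 - 3j + 1.
Evaluating at j = 17 gives t_{17} = 817.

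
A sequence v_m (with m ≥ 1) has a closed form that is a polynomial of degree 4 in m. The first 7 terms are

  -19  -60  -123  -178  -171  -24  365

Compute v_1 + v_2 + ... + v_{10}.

1st diffs: -41, -63, -55, 7, 147, 389.
2nd diffs: -22, 8, 62, 140, 242.
3rd diffs: 30, 54, 78, 102.
4th diffs: 24, 24, 24 (constant).
Newton forward-difference form: v_m = -19 + (-41)·C(m-1,1) + (-22)·C(m-1,2) + 30·C(m-1,3) + 24·C(m-1,4).
Continuing: 1122, 2397, 4364.
Summing m = 1..10 (10 terms) gives 7673.

7673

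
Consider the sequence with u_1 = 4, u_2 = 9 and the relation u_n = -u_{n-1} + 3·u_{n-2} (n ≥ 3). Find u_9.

u_3 = 3;  u_4 = 24;  u_5 = -15;  u_6 = 87;  u_7 = -132;  u_8 = 393;  u_9 = -789.

-789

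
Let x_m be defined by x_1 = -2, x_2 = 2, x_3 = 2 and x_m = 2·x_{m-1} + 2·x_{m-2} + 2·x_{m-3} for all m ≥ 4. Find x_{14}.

232544

x_4 = 4; x_5 = 16; x_6 = 44; …; x_{11} = 9344; x_{12} = 27280; x_{13} = 79648; x_{14} = 232544.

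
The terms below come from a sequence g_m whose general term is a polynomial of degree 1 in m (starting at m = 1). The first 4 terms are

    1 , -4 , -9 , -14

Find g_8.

1st diffs: -5, -5, -5 (constant).
So g_m = -5m + 6.
Evaluating at m = 8 gives g_8 = -34.

-34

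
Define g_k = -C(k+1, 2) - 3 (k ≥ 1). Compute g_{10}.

-58

C(11, 2) = 55, so g_{10} = -58.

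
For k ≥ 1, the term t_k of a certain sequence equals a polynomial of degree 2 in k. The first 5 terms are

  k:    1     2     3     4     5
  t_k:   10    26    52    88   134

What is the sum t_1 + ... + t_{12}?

1st diffs: 16, 26, 36, 46.
2nd diffs: 10, 10, 10 (constant).
Newton forward-difference form: t_k = 10 + 16·C(k-1,1) + 10·C(k-1,2).
Continuing: …, 190, 256, 332, 418, …, t_{12} = 736.
Summing k = 1..12 (12 terms) gives 3376.

3376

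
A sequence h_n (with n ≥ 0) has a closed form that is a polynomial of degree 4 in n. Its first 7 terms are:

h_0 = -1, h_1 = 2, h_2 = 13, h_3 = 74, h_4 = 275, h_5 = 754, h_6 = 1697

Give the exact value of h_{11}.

23242

1st diffs: 3, 11, 61, 201, 479, 943.
2nd diffs: 8, 50, 140, 278, 464.
3rd diffs: 42, 90, 138, 186.
4th diffs: 48, 48, 48 (constant).
Newton forward-difference form: h_n = -1 + 3·C(n,1) + 8·C(n,2) + 42·C(n,3) + 48·C(n,4).
At n = 11: n = 11, so h_{11} = -1 + 33 + 440 + 6930 + 15840 = 23242.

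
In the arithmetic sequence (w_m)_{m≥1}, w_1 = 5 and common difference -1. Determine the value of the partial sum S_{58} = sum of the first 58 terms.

w_m = 5 + (m - 1)·(-1).
w_{58} = -52; S = 58·(5 + (-52))/2 = -1363.

-1363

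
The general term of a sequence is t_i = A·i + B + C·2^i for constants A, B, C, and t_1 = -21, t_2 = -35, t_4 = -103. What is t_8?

-1319

At i = 1, 2, 4: A + B + 2C = -21; 2A + B + 4C = -35; 4A + B + 16C = -103.
Subtracting the first from the second: A + 2C = -14.
Subtracting the second from the third: 2A + 12C = -68.
Solving: C = -5, A = -4, then B = -7.
Therefore t_8 = -32 + (-7) + (-5)·256 = -1319.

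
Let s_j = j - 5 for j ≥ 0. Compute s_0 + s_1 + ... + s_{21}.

121

Over j = 0..21: Σj = 231.
Total = (1)·231 + (-5)·22 = 121.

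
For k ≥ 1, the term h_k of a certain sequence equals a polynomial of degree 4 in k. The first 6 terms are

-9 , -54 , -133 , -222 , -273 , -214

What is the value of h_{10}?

3402

1st diffs: -45, -79, -89, -51, 59.
2nd diffs: -34, -10, 38, 110.
3rd diffs: 24, 48, 72.
4th diffs: 24, 24 (constant).
Newton forward-difference form: h_k = -9 + (-45)·C(k-1,1) + (-34)·C(k-1,2) + 24·C(k-1,3) + 24·C(k-1,4).
At k = 10: k-1 = 9, so h_{10} = -9 - 405 - 1224 + 2016 + 3024 = 3402.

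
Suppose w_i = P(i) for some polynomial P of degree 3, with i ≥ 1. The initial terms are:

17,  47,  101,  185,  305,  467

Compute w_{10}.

1655

1st diffs: 30, 54, 84, 120, 162.
2nd diffs: 24, 30, 36, 42.
3rd diffs: 6, 6, 6 (constant).
Newton forward-difference form: w_i = 17 + 30·C(i-1,1) + 24·C(i-1,2) + 6·C(i-1,3).
At i = 10: i-1 = 9, so w_{10} = 17 + 270 + 864 + 504 = 1655.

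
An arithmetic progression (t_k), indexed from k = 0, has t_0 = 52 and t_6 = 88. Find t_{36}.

Common difference d = (88 - 52) / (6 - 0) = 6.
t_k = 52 + (k - 0)·6.
t_{36} = 52 + 36·6 = 268.

268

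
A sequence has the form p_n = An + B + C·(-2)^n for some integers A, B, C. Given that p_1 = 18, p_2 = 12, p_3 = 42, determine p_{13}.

16470

Plug in n = 1, 2, 3: A + B - 2C = 18; 2A + B + 4C = 12; 3A + B - 8C = 42.
Subtracting the first from the second: A + 6C = -6.
Subtracting the second from the third: A - 12C = 30.
Solving: C = -2, A = 6, then B = 8.
So p_n = 6·n + 8 + (-2)·(-2)^n; at n=13 this is 16470.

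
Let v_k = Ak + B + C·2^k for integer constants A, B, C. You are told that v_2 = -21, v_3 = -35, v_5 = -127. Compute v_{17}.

-524263

Plug in k = 2, 3, 5: 2A + B + 4C = -21; 3A + B + 8C = -35; 5A + B + 32C = -127.
Subtracting the first from the second: A + 4C = -14.
Subtracting the second from the third: 2A + 24C = -92.
Solving: C = -4, A = 2, then B = -9.
Therefore v_{17} = 34 + (-9) + (-4)·131072 = -524263.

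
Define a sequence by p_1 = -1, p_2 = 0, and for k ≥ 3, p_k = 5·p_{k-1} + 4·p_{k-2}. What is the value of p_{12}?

Iterate the recurrence:
p_3 = -4, p_4 = -20, p_5 = -116, p_6 = -660, p_7 = -3764, p_8 = -21460, p_9 = -122356, p_{10} = -697620, p_{11} = -3977524, p_{12} = -22678100.

-22678100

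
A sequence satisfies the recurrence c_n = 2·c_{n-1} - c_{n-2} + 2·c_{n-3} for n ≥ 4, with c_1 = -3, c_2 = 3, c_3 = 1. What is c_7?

c_4 = -7; c_5 = -9; c_6 = -9; c_7 = -23.

-23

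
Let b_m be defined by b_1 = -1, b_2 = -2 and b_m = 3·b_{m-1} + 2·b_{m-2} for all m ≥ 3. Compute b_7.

-1268

Step forward from the initial values:
b_3 = -8; b_4 = -28; b_5 = -100; b_6 = -356; b_7 = -1268.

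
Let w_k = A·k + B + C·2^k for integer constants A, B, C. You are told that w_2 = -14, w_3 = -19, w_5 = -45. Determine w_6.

-78

At k = 2, 3, 5: 2A + B + 4C = -14; 3A + B + 8C = -19; 5A + B + 32C = -45.
Subtracting the first from the second: A + 4C = -5.
Subtracting the second from the third: 2A + 24C = -26.
Solving: C = -1, A = -1, then B = -8.
Hence w_6 = -1·6 + (-8) + (-1)·64 = -78.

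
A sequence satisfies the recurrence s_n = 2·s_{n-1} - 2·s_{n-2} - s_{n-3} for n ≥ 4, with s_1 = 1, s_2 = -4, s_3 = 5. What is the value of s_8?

Compute successive terms:
s_4 = 17; s_5 = 28; s_6 = 17; s_7 = -39; s_8 = -140.

-140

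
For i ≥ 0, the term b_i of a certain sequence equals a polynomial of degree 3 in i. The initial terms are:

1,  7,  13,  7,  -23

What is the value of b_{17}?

-8057

1st diffs: 6, 6, -6, -30.
2nd diffs: 0, -12, -24.
3rd diffs: -12, -12 (constant).
Newton forward-difference form: b_i = 1 + 6·C(i,1) + (-12)·C(i,3).
At i = 17: i = 17, so b_{17} = 1 + 102 - 8160 = -8057.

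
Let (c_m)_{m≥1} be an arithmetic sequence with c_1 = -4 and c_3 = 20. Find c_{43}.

Common difference d = (20 - (-4)) / (3 - 1) = 12.
c_m = -4 + (m - 1)·12.
c_{43} = -4 + 42·12 = 500.

500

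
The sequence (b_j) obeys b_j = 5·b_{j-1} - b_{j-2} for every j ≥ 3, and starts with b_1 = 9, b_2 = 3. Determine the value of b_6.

618

Iterate the recurrence:
b_3 = 6; b_4 = 27; b_5 = 129; b_6 = 618.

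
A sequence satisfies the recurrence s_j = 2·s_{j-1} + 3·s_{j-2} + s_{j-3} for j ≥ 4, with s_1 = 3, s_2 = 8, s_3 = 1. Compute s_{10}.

Compute successive terms:
s_4 = 29  s_5 = 69  s_6 = 226  s_7 = 688  s_8 = 2123  s_9 = 6536  s_{10} = 20129.

20129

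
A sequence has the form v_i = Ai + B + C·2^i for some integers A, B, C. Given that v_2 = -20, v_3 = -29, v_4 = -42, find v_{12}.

At i = 2, 3, 4: 2A + B + 4C = -20; 3A + B + 8C = -29; 4A + B + 16C = -42.
Subtracting the first from the second: A + 4C = -9.
Subtracting the second from the third: A + 8C = -13.
Solving: C = -1, A = -5, then B = -6.
Hence v_{12} = -5·12 + (-6) + (-1)·4096 = -4162.

-4162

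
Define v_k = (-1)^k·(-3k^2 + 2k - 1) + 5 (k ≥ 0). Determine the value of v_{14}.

-556

(-1)^14 = 1; -3k^2 + 2k - 1 at k=14 is -561; so v_{14} = -556.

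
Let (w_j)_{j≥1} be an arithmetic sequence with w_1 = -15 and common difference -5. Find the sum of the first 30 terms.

-2625

w_j = -15 + (j - 1)·(-5).
w_{30} = -160; S = 30·(-15 + (-160))/2 = -2625.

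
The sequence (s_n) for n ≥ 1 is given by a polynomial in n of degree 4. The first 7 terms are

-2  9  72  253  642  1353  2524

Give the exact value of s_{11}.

1st diffs: 11, 63, 181, 389, 711, 1171.
2nd diffs: 52, 118, 208, 322, 460.
3rd diffs: 66, 90, 114, 138.
4th diffs: 24, 24, 24 (constant).
Newton forward-difference form: s_n = -2 + 11·C(n-1,1) + 52·C(n-1,2) + 66·C(n-1,3) + 24·C(n-1,4).
At n = 11: n-1 = 10, so s_{11} = -2 + 110 + 2340 + 7920 + 5040 = 15408.

15408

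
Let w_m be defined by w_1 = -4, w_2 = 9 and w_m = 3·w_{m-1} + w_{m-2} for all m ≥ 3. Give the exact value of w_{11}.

333653

Iterate the recurrence:
w_3 = 23; w_4 = 78; w_5 = 257; w_6 = 849; w_7 = 2804; w_8 = 9261; w_9 = 30587; w_{10} = 101022; w_{11} = 333653.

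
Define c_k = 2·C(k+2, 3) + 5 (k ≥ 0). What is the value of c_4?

C(6, 3) = 20, so c_4 = 45.

45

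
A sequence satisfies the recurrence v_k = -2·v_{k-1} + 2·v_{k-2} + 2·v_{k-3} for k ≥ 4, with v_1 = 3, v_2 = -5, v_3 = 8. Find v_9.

Step forward from the initial values:
v_4 = -20, v_5 = 46, v_6 = -116, v_7 = 284, v_8 = -708, v_9 = 1752.

1752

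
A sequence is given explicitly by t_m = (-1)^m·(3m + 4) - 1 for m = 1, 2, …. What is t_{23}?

(-1)^23 = -1; 3m + 4 at m=23 is 73; so t_{23} = -74.

-74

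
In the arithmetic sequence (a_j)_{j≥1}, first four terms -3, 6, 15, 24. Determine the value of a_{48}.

Common difference d = 9.
a_j = -3 + (j - 1)·9.
a_{48} = -3 + 47·9 = 420.

420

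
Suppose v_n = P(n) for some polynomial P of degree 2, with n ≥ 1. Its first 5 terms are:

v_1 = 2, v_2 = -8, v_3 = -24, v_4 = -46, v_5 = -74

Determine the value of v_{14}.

-596

1st diffs: -10, -16, -22, -28.
2nd diffs: -6, -6, -6 (constant).
So v_n = -3n^2 - n + 6.
Evaluating at n = 14 gives v_{14} = -596.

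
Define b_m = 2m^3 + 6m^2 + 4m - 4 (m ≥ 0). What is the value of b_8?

1436

b_8 = 2·8^3 + 6·8^2 + 4·8 - 4 = 1436.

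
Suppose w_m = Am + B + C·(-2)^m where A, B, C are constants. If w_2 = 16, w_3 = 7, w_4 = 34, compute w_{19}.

The three given values yield: 2A + B + 4C = 16; 3A + B - 8C = 7; 4A + B + 16C = 34.
Subtracting the first from the second: A - 12C = -9.
Subtracting the second from the third: A + 24C = 27.
Solving: C = 1, A = 3, then B = 6.
So w_m = 3·m + 6 + 1·(-2)^m; at m=19 this is -524225.

-524225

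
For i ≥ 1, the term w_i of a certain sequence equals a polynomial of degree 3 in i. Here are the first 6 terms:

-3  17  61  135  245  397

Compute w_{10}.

1st diffs: 20, 44, 74, 110, 152.
2nd diffs: 24, 30, 36, 42.
3rd diffs: 6, 6, 6 (constant).
Newton forward-difference form: w_i = -3 + 20·C(i-1,1) + 24·C(i-1,2) + 6·C(i-1,3).
At i = 10: i-1 = 9, so w_{10} = -3 + 180 + 864 + 504 = 1545.

1545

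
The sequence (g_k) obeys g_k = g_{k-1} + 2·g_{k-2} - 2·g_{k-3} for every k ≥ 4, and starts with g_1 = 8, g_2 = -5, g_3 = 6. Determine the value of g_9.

-22

Applying the relation repeatedly:
g_4 = -20  g_5 = 2  g_6 = -50  g_7 = -6  g_8 = -110  g_9 = -22.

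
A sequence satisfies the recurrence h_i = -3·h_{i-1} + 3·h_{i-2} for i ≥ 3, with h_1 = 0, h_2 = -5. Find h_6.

-855

Iterate the recurrence:
h_3 = 15, h_4 = -60, h_5 = 225, h_6 = -855.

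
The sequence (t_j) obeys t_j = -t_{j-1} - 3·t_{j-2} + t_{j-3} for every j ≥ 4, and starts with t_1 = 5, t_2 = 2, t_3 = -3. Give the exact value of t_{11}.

421

t_4 = 2; t_5 = 9; t_6 = -18; t_7 = -7; t_8 = 70; t_9 = -67; t_{10} = -150; t_{11} = 421.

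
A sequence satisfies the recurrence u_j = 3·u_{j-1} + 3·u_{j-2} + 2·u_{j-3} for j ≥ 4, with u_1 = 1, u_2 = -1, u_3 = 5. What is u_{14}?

u_4 = 14;  u_5 = 55;  u_6 = 217;  …;  u_{11} = 195427;  u_{12} = 762277;  u_{13} = 2973316;  u_{14} = 11597633.

11597633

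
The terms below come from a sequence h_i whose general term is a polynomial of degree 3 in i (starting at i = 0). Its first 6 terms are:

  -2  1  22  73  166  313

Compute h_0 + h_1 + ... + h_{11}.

1st diffs: 3, 21, 51, 93, 147.
2nd diffs: 18, 30, 42, 54.
3rd diffs: 12, 12, 12 (constant).
So h_i = 2i^3 + 3i^2 - 2i - 2.
Continuing: …, 526, 817, 1198, 1681, …, h_{11} = 3001.
Summing i = 0..11 (12 terms) gives 10074.

10074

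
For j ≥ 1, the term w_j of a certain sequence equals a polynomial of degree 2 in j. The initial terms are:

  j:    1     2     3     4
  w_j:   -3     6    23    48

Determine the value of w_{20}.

1st diffs: 9, 17, 25.
2nd diffs: 8, 8 (constant).
Newton forward-difference form: w_j = -3 + 9·C(j-1,1) + 8·C(j-1,2).
At j = 20: j-1 = 19, so w_{20} = -3 + 171 + 1368 = 1536.

1536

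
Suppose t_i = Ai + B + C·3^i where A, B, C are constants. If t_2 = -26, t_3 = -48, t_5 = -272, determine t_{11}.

The three given values yield: 2A + B + 9C = -26; 3A + B + 27C = -48; 5A + B + 243C = -272.
Subtracting the first from the second: A + 18C = -22.
Subtracting the second from the third: 2A + 216C = -224.
Solving: C = -1, A = -4, then B = -9.
Therefore t_{11} = -44 + (-9) + (-1)·177147 = -177200.

-177200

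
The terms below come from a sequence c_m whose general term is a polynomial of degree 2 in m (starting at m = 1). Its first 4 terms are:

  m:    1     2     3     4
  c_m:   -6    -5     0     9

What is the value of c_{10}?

1st diffs: 1, 5, 9.
2nd diffs: 4, 4 (constant).
Newton forward-difference form: c_m = -6 + 1·C(m-1,1) + 4·C(m-1,2).
At m = 10: m-1 = 9, so c_{10} = -6 + 9 + 144 = 147.

147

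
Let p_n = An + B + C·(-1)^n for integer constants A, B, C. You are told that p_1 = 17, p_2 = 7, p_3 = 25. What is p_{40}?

At n = 1, 2, 3: A + B - C = 17; 2A + B + C = 7; 3A + B - C = 25.
Subtracting the first from the second: A + 2C = -10.
Subtracting the second from the third: A - 2C = 18.
Solving: C = -7, A = 4, then B = 6.
So p_n = 4·n + 6 + (-7)·(-1)^n; at n=40 this is 159.

159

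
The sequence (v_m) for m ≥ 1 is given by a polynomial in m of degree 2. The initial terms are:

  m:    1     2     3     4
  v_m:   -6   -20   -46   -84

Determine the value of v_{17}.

-1670

1st diffs: -14, -26, -38.
2nd diffs: -12, -12 (constant).
Newton forward-difference form: v_m = -6 + (-14)·C(m-1,1) + (-12)·C(m-1,2).
At m = 17: m-1 = 16, so v_{17} = -6 - 224 - 1440 = -1670.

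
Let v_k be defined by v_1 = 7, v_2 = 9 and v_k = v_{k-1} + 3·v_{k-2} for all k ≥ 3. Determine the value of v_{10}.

9129

Compute successive terms:
v_3 = 30, v_4 = 57, v_5 = 147, v_6 = 318, v_7 = 759, v_8 = 1713, v_9 = 3990, v_{10} = 9129.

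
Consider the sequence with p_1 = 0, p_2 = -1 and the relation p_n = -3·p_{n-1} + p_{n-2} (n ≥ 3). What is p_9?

Step forward from the initial values:
p_3 = 3;  p_4 = -10;  p_5 = 33;  p_6 = -109;  p_7 = 360;  p_8 = -1189;  p_9 = 3927.

3927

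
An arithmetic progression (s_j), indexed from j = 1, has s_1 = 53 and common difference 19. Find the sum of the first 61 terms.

38003

s_j = 53 + (j - 1)·19.
s_{61} = 1193; S = 61·(53 + 1193)/2 = 38003.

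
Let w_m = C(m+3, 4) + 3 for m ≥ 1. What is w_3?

C(6, 4) = 15, so w_3 = 18.

18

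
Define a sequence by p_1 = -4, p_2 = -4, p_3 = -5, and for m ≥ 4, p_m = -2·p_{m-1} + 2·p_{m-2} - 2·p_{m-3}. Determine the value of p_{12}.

44872

Step forward from the initial values:
p_4 = 10, p_5 = -22, p_6 = 74, p_7 = -212, p_8 = 616, p_9 = -1804, p_{10} = 5264, p_{11} = -15368, p_{12} = 44872.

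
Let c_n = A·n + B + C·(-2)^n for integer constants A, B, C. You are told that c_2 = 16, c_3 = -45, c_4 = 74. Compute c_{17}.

Write the equations: 2A + B + 4C = 16; 3A + B - 8C = -45; 4A + B + 16C = 74.
Subtracting the first from the second: A - 12C = -61.
Subtracting the second from the third: A + 24C = 119.
Solving: C = 5, A = -1, then B = -2.
Hence c_{17} = -1·17 + (-2) + 5·(-131072) = -655379.

-655379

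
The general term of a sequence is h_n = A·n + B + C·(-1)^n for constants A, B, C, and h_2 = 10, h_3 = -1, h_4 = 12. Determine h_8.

16

The three given values yield: 2A + B + C = 10; 3A + B - C = -1; 4A + B + C = 12.
Subtracting the first from the second: A - 2C = -11.
Subtracting the second from the third: A + 2C = 13.
Solving: C = 6, A = 1, then B = 2.
Hence h_8 = 1·8 + 2 + 6·1 = 16.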